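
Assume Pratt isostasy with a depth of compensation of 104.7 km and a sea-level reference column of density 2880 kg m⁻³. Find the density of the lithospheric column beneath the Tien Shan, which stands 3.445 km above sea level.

2790 kg m⁻³

Pratt balance: ρ_ref D = ρ (D + h).
ρ = ρ_ref D/(D + h) = 2880 × 104.7 km/(104.7 km + 3.445 km) = 2790 kg m⁻³.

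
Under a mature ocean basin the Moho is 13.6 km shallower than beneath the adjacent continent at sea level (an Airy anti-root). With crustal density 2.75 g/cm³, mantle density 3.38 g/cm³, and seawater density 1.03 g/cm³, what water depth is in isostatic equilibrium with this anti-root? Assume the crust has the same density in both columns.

4.98 km

Replacing a thickness d of crust by seawater at the top must be balanced by replacing crust with mantle at the base: d (ρ_c − ρ_w) = a (ρ_m − ρ_c).
d = a (ρ_m − ρ_c)/(ρ_c − ρ_w) = 13.6 km × 0.63/1.72 = 4.98 km.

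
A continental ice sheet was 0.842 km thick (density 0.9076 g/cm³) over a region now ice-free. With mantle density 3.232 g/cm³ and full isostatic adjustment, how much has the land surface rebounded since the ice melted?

0.236 km

Removing the load lets mantle flow back in; uplift u satisfies ρ_ice t = ρ_m u.
u = t ρ_ice/ρ_m = 0.842 km × 0.9076/3.232 = 0.236 km.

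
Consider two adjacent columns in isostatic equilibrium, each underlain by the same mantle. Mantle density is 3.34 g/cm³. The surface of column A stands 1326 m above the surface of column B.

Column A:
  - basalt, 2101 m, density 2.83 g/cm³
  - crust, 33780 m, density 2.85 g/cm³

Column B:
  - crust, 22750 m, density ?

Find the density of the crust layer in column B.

Take the compensation level at the base of the deeper column (depth z_c below the surface of column A) and equate Σ ρ_i t_i down to z_c; mantle fills any gap and the z_c terms cancel.
Column A: 2101×2.83 + 33780×2.85 + (z_c − 35881)×3.34
Column B: 1326×0 + 22750×ρ + (z_c − 1326 − 22750)×3.34
The z_c×3.34 term appears on both sides and cancels. Collect the known terms of each column as K = Σ(ρt)_known − 3.34 × (depth of known layers): K_A = 102218.83 − 3.34×35881 = −17623.71; K_B = 0 − 3.34×(1326 + 22750) = −80413.84.
Balance: K_A = K_B + 22750×ρ, so ρ = (K_A − K_B)/22750 = 62790.1/22750 = 2.76 g/cm³.

2.76 g/cm³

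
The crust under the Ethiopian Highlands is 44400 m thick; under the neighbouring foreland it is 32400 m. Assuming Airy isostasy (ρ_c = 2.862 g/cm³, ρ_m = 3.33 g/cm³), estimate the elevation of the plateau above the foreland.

1690 m

Excess crust Δ = 44400 m − 32400 m = 12000 m, split between elevation h and root r with h + r = Δ.
Airy balance ρ_c h = (ρ_m − ρ_c) r gives r = h ρ_c/(ρ_m − ρ_c), so h (1 + ρ_c/(ρ_m − ρ_c)) = Δ, i.e. h = Δ (ρ_m − ρ_c)/ρ_m.
h = 12000 m × 0.468/3.33 = 1690 m.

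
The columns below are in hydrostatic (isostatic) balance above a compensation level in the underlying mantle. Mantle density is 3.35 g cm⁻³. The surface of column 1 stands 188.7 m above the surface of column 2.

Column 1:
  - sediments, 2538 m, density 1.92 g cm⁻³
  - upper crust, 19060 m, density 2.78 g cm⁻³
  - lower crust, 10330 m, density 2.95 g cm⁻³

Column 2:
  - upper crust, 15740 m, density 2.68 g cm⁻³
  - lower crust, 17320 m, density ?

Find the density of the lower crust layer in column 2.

2.92 g cm⁻³

Take the compensation level at the base of the deeper column (depth z_c below the surface of column 1) and equate Σ ρ_i t_i down to z_c; mantle fills any gap and the z_c terms cancel.
Column 1: 2538×1.92 + 19060×2.78 + 10330×2.95 + (z_c − 31928)×3.35
Column 2: 188.7×0 + 15740×2.68 + 17320×ρ + (z_c − 188.7 − 33060)×3.35
The z_c×3.35 term appears on both sides and cancels. Collect the known terms of each column as K = Σ(ρt)_known − 3.35 × (depth of known layers): K_1 = 88333.26 − 3.35×31928 = −18625.54; K_2 = 42183.2 − 3.35×(188.7 + 33060) = −69199.945.
Balance: K_1 = K_2 + 17320×ρ, so ρ = (K_1 − K_2)/17320 = 50574.4/17320 = 2.92 g cm⁻³.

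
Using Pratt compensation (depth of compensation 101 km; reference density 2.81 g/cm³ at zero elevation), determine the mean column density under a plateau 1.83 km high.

Pratt balance: ρ_ref D = ρ (D + h).
ρ = ρ_ref D/(D + h) = 2.81 × 101 km/(101 km + 1.83 km) = 2.76 g/cm³.

2.76 g/cm³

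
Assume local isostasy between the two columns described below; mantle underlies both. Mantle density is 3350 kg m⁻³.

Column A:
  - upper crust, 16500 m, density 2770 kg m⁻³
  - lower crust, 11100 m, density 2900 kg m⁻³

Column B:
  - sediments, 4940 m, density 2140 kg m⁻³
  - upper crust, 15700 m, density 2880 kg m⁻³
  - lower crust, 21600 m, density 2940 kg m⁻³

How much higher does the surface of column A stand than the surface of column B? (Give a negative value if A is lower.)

−2280 m

For any compensation level in the mantle, the mantle terms cancel and isostasy reduces to e = (Σt_A − Σt_B) − (Σ(ρt)_A − Σ(ρt)_B) / ρ_m.
Σt_A = 27600 m; Σt_B = 42240 m; Σ(ρt)_A = 77895000; Σ(ρt)_B = 119291600 (in m·kg m⁻³).
e = (27600 − 42240) − (77895000 − 119291600) / 3350 = −2280 m.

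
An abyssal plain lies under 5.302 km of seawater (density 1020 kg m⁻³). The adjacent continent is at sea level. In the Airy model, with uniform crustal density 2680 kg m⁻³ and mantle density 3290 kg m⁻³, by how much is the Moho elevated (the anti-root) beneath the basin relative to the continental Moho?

14.4 km

Equating mass per unit area of the two columns: replacing crust with seawater at the top is compensated by replacing crust with mantle at the base: d (ρ_c − ρ_w) = a (ρ_m − ρ_c).
a = d (ρ_c − ρ_w)/(ρ_m − ρ_c) = 5.302 km × 1660/610 = 14.4 km.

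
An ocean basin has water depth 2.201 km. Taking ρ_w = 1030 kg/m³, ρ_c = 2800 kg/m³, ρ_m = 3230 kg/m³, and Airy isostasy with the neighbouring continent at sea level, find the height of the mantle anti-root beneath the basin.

Isostatic balance requires: replacing crust with seawater at the top is compensated by replacing crust with mantle at the base: d (ρ_c − ρ_w) = a (ρ_m − ρ_c).
a = d (ρ_c − ρ_w)/(ρ_m − ρ_c) = 2.201 km × 1770/430 = 9.06 km.

9.06 km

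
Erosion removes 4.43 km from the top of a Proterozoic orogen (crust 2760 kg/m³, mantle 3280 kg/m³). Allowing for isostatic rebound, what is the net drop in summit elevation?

Rebound u = e ρ_c/ρ_m = 4.43 km × 2760/3280 = 3.728 km.
Net surface drop = e − u = 4.43 km − 3.728 km = e (ρ_m − ρ_c)/ρ_m = 0.702 km.

0.702 km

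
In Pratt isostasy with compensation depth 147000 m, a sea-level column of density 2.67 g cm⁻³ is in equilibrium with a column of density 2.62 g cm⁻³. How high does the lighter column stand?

ρ_ref D = ρ (D + h) → h = D (ρ_ref − ρ)/ρ.
h = 147000 m × (2.67 − 2.62)/2.62 = 2810 m.

2810 m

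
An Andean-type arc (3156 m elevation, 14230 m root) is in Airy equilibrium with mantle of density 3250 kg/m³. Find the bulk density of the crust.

ρ_c h = (ρ_m − ρ_c) r → ρ_c (h + r) = ρ_m r → ρ_c = ρ_m r / (h + r).
ρ_c = 3250 × 14230 m / (3156 m + 14230 m) = 2660 kg/m³.

2660 kg/m³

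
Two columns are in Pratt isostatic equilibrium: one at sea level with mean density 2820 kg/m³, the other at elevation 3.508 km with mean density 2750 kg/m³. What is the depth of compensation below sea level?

ρ_ref D = ρ (D + h) → D (ρ_ref − ρ) = ρ h.
D = ρ h/(ρ_ref − ρ) = 2750 × 3.508 km/(2820 − 2750) = 138 km.

138 km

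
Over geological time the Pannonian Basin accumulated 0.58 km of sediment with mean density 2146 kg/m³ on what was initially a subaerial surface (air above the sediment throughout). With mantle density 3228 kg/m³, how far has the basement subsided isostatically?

0.386 km

Subaerial load: s = t ρ_sed / ρ_m = 0.58 km × 2146/3228 = 0.386 km.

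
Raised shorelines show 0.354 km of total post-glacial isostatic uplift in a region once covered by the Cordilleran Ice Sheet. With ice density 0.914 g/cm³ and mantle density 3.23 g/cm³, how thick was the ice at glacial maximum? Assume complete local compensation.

1.25 km

u = t ρ_ice/ρ_m → t = u ρ_m/ρ_ice = 0.354 km × 3.23/0.914 = 1.25 km.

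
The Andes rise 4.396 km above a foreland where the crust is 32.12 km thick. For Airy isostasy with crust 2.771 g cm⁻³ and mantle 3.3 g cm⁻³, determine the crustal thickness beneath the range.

Root depth r = h ρ_c / (ρ_m − ρ_c) = 4.396 km × 2.771 / 0.529 = 23.03 km.
Total thickness = T + h + r = 32.12 km + 4.396 km + 23.03 km = 59.5 km.

59.5 km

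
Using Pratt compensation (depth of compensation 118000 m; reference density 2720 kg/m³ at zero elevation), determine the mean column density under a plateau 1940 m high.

Pratt balance: ρ_ref D = ρ (D + h).
ρ = ρ_ref D/(D + h) = 2720 × 118000 m/(118000 m + 1940 m) = 2680 kg/m³.

2680 kg/m³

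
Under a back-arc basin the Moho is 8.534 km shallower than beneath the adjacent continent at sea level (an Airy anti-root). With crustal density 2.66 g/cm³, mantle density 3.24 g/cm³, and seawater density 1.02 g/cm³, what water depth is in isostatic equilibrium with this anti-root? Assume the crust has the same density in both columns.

Replacing a thickness d of crust by seawater at the top must be balanced by replacing crust with mantle at the base: d (ρ_c − ρ_w) = a (ρ_m − ρ_c).
d = a (ρ_m − ρ_c)/(ρ_c − ρ_w) = 8.534 km × 0.58/1.64 = 3.02 km.

3.02 km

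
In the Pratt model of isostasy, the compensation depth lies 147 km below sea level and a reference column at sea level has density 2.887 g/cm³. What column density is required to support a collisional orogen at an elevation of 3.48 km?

Pratt balance: ρ_ref D = ρ (D + h).
ρ = ρ_ref D/(D + h) = 2.887 × 147 km/(147 km + 3.48 km) = 2.82 g/cm³.

2.82 g/cm³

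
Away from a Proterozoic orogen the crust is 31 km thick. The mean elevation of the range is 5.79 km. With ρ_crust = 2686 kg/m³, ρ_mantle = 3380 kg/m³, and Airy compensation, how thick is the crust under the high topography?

Root depth r = h ρ_c / (ρ_m − ρ_c) = 5.79 km × 2686 / 694 = 22.41 km.
Total thickness = T + h + r = 31 km + 5.79 km + 22.41 km = 59.2 km.

59.2 km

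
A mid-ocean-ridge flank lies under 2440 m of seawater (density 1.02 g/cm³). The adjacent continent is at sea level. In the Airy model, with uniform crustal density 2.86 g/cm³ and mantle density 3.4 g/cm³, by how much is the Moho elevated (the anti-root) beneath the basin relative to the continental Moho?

8310 m

For local isostatic compensation: replacing crust with seawater at the top is compensated by replacing crust with mantle at the base: d (ρ_c − ρ_w) = a (ρ_m − ρ_c).
a = d (ρ_c − ρ_w)/(ρ_m − ρ_c) = 2440 m × 1.84/0.54 = 8310 m.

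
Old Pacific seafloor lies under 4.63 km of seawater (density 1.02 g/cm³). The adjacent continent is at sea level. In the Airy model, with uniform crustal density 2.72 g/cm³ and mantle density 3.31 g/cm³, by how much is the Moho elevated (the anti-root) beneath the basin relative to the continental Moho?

In Airy isostatic equilibrium: replacing crust with seawater at the top is compensated by replacing crust with mantle at the base: d (ρ_c − ρ_w) = a (ρ_m − ρ_c).
a = d (ρ_c − ρ_w)/(ρ_m − ρ_c) = 4.63 km × 1.7/0.59 = 13.3 km.

13.3 km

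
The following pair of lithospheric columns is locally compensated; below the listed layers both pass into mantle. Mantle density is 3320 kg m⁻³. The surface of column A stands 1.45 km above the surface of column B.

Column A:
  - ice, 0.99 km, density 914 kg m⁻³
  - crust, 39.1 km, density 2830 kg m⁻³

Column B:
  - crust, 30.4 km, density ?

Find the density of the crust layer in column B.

2770 kg m⁻³

Take the compensation level at the base of the deeper column (depth z_c below the surface of column A) and equate Σ ρ_i t_i down to z_c; mantle fills any gap and the z_c terms cancel.
Column A: 0.99×914 + 39.1×2830 + (z_c − 40.09)×3320
Column B: 1.45×0 + 30.4×ρ + (z_c − 1.45 − 30.4)×3320
The z_c×3320 term appears on both sides and cancels. Collect the known terms of each column as K = Σ(ρt)_known − 3320 × (depth of known layers): K_A = 111557.86 − 3320×40.09 = −21540.94; K_B = 0 − 3320×(1.45 + 30.4) = −105742.
Balance: K_A = K_B + 30.4×ρ, so ρ = (K_A − K_B)/30.4 = 84201.1/30.4 = 2770 kg m⁻³.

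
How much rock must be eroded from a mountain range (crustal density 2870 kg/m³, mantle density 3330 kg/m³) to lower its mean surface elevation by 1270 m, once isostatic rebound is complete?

9190 m

Net drop Δ = e − u = e − e ρ_c/ρ_m = e (ρ_m − ρ_c)/ρ_m.
e = Δ ρ_m/(ρ_m − ρ_c) = 1270 m × 3330/460 = 9190 m.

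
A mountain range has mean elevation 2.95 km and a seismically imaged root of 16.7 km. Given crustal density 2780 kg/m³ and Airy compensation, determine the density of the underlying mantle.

Airy balance: ρ_c h = (ρ_m − ρ_c) r → ρ_m = ρ_c (1 + h/r).
ρ_m = 2780 × (1 + 2.95 km/16.7 km) = 3270 kg/m³.

3270 kg/m³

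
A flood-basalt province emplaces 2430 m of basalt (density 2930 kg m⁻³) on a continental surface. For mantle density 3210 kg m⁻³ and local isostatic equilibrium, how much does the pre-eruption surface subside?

2220 m

Subaerial loading: s = t ρ_load / ρ_m.
s = 2430 m × 2930/3210 = 2220 m.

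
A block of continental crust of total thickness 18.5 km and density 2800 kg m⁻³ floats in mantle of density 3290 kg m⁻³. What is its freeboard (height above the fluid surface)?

2.76 km

Floating equilibrium: submerged depth d = t ρ_obj/ρ_fluid = 18.5 km × 2800/3290 = 15.74 km.
Freeboard = t − d = 18.5 km − 15.74 km = 2.76 km.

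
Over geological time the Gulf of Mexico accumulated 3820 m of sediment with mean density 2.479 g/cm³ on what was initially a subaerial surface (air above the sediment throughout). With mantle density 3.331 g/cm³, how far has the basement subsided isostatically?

2840 m

Subaerial load: s = t ρ_sed / ρ_m = 3820 m × 2.479/3.331 = 2840 m.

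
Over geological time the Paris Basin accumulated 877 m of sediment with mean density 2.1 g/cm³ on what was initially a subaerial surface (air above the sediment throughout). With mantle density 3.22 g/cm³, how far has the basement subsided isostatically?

572 m

Subaerial load: s = t ρ_sed / ρ_m = 877 m × 2.1/3.22 = 572 m.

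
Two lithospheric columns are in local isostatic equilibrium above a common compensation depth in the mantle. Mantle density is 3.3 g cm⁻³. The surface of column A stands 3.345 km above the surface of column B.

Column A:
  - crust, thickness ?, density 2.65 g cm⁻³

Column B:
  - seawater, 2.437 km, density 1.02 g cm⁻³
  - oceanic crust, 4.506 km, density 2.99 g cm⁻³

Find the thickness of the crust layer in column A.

Take the compensation level at the base of the deeper column (depth z_c below the surface of column A) and equate Σ ρ_i t_i down to z_c; mantle fills any gap and the z_c terms cancel.
Column A: x×2.65 + (z_c − 0 − x)×3.3
Column B: 3.345×0 + 2.437×1.02 + 4.506×2.99 + (z_c − 3.345 − 6.943)×3.3
The z_c×3.3 term appears on both sides and cancels. Collect the known terms of each column as K = Σ(ρt)_known − 3.3 × (depth of known layers): K_A = 0 − 3.3×0 = 0; K_B = 15.95868 − 3.3×(3.345 + 6.943) = −17.99172.
Balance: K_A − x×(3.3 − 2.65) = K_B, so x = (K_A − K_B)/(3.3 − 2.65) = 17.9917/0.65 = 27.7 km.

27.7 km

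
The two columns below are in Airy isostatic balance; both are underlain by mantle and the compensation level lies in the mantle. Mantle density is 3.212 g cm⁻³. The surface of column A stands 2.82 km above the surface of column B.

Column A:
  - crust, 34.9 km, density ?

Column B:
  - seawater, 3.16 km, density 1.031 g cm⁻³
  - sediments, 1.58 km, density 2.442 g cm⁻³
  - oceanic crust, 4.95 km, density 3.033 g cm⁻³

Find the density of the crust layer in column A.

2.69 g cm⁻³

Take the compensation level at the base of the deeper column (depth z_c below the surface of column A) and equate Σ ρ_i t_i down to z_c; mantle fills any gap and the z_c terms cancel.
Column A: 34.9×ρ + (z_c − 34.9)×3.212
Column B: 2.82×0 + 3.16×1.031 + 1.58×2.442 + 4.95×3.033 + (z_c − 2.82 − 9.69)×3.212
The z_c×3.212 term appears on both sides and cancels. Collect the known terms of each column as K = Σ(ρt)_known − 3.212 × (depth of known layers): K_A = 0 − 3.212×34.9 = −112.0988; K_B = 22.12967 − 3.212×(2.82 + 9.69) = −18.05245.
Balance: K_A + 34.9×ρ = K_B, so ρ = (K_B − K_A)/34.9 = 94.0463/34.9 = 2.69 g cm⁻³.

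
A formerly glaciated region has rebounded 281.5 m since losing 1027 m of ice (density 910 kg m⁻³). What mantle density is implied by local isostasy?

ρ_m = ρ_ice t / u = 910 × 1027 m/281.5 m = 3320 kg m⁻³.

3320 kg m⁻³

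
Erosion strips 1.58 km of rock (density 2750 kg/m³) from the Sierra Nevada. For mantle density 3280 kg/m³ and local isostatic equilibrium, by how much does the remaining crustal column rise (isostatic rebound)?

1.32 km

Unloading: uplift u = e ρ_c/ρ_m = 1.58 km × 2750/3280 = 1.32 km.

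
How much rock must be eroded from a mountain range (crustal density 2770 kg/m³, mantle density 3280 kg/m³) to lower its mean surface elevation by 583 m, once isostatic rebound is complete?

Net drop Δ = e − u = e − e ρ_c/ρ_m = e (ρ_m − ρ_c)/ρ_m.
e = Δ ρ_m/(ρ_m − ρ_c) = 583 m × 3280/510 = 3750 m.

3750 m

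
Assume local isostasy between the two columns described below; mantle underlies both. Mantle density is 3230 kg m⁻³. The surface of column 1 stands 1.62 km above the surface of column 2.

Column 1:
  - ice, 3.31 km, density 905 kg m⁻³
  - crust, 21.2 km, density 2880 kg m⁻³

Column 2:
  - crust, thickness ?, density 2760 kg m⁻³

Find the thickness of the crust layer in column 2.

Take the compensation level at the base of the deeper column (depth z_c below the surface of column 1) and equate Σ ρ_i t_i down to z_c; mantle fills any gap and the z_c terms cancel.
Column 1: 3.31×905 + 21.2×2880 + (z_c − 24.51)×3230
Column 2: 1.62×0 + x×2760 + (z_c − 1.62 − 0 − x)×3230
The z_c×3230 term appears on both sides and cancels. Collect the known terms of each column as K = Σ(ρt)_known − 3230 × (depth of known layers): K_1 = 64051.55 − 3230×24.51 = −15115.75; K_2 = 0 − 3230×(1.62 + 0) = −5232.6.
Balance: K_1 = K_2 − x×(3230 − 2760), so x = (K_2 − K_1)/(3230 − 2760) = 9883.15/470 = 21 km.

21 km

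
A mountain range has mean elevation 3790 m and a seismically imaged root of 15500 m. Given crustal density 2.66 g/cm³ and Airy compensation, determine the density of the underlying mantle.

Airy balance: ρ_c h = (ρ_m − ρ_c) r → ρ_m = ρ_c (1 + h/r).
ρ_m = 2.66 × (1 + 3790 m/15500 m) = 3.31 g/cm³.

3.31 g/cm³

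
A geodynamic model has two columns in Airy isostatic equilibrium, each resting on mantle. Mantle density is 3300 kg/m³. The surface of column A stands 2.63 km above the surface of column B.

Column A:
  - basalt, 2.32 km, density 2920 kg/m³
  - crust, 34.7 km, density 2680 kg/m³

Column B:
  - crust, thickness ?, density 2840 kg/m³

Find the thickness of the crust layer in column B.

29.8 km

Take the compensation level at the base of the deeper column (depth z_c below the surface of column A) and equate Σ ρ_i t_i down to z_c; mantle fills any gap and the z_c terms cancel.
Column A: 2.32×2920 + 34.7×2680 + (z_c − 37.02)×3300
Column B: 2.63×0 + x×2840 + (z_c − 2.63 − 0 − x)×3300
The z_c×3300 term appears on both sides and cancels. Collect the known terms of each column as K = Σ(ρt)_known − 3300 × (depth of known layers): K_A = 99770.4 − 3300×37.02 = −22395.6; K_B = 0 − 3300×(2.63 + 0) = −8679.
Balance: K_A = K_B − x×(3300 − 2840), so x = (K_B − K_A)/(3300 − 2840) = 13716.6/460 = 29.8 km.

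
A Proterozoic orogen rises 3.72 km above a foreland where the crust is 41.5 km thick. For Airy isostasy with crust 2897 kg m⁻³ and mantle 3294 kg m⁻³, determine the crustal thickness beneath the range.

72.4 km

Root depth r = h ρ_c / (ρ_m − ρ_c) = 3.72 km × 2897 / 397 = 27.15 km.
Total thickness = T + h + r = 41.5 km + 3.72 km + 27.15 km = 72.4 km.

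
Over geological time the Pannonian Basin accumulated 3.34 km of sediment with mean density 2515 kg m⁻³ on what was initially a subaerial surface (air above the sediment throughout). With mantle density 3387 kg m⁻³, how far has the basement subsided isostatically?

Subaerial load: s = t ρ_sed / ρ_m = 3.34 km × 2515/3387 = 2.48 km.

2.48 km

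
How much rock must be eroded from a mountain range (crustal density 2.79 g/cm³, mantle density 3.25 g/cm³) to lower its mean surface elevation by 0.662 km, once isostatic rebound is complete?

4.68 km

Net drop Δ = e − u = e − e ρ_c/ρ_m = e (ρ_m − ρ_c)/ρ_m.
e = Δ ρ_m/(ρ_m − ρ_c) = 0.662 km × 3.25/0.46 = 4.68 km.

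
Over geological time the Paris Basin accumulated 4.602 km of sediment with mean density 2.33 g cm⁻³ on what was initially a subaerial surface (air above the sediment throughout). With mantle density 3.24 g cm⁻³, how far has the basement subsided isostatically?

Subaerial load: s = t ρ_sed / ρ_m = 4.602 km × 2.33/3.24 = 3.31 km.

3.31 km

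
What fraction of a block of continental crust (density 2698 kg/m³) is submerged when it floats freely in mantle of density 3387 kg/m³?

79.7%

Submerged fraction = ρ_obj/ρ_fluid = 2698/3387 = 79.7%.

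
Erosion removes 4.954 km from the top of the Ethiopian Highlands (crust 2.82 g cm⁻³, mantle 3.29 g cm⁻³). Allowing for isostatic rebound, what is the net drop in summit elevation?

Rebound u = e ρ_c/ρ_m = 4.954 km × 2.82/3.29 = 4.246 km.
Net surface drop = e − u = 4.954 km − 4.246 km = e (ρ_m − ρ_c)/ρ_m = 0.708 km.

0.708 km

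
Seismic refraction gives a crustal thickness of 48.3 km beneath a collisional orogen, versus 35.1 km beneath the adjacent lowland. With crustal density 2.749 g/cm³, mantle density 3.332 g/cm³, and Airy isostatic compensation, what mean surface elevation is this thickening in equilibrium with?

2.31 km

Excess crust Δ = 48.3 km − 35.1 km = 13.2 km, split between elevation h and root r with h + r = Δ.
Airy balance ρ_c h = (ρ_m − ρ_c) r gives r = h ρ_c/(ρ_m − ρ_c), so h (1 + ρ_c/(ρ_m − ρ_c)) = Δ, i.e. h = Δ (ρ_m − ρ_c)/ρ_m.
h = 13.2 km × 0.583/3.332 = 2.31 km.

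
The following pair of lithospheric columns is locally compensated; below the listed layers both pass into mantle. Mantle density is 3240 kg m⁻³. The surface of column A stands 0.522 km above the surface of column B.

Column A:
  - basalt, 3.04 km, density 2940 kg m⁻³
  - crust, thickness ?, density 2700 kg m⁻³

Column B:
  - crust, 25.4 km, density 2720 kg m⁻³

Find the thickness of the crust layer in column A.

Take the compensation level at the base of the deeper column (depth z_c below the surface of column A) and equate Σ ρ_i t_i down to z_c; mantle fills any gap and the z_c terms cancel.
Column A: 3.04×2940 + x×2700 + (z_c − 3.04 − x)×3240
Column B: 0.522×0 + 25.4×2720 + (z_c − 0.522 − 25.4)×3240
The z_c×3240 term appears on both sides and cancels. Collect the known terms of each column as K = Σ(ρt)_known − 3240 × (depth of known layers): K_A = 8937.6 − 3240×3.04 = −912; K_B = 69088 − 3240×(0.522 + 25.4) = −14899.28.
Balance: K_A − x×(3240 − 2700) = K_B, so x = (K_A − K_B)/(3240 − 2700) = 13987.3/540 = 25.9 km.

25.9 km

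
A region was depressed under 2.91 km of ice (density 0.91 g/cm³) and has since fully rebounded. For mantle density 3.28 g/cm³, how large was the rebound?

0.807 km

Removing the load lets mantle flow back in; uplift u satisfies ρ_ice t = ρ_m u.
u = t ρ_ice/ρ_m = 2.91 km × 0.91/3.28 = 0.807 km.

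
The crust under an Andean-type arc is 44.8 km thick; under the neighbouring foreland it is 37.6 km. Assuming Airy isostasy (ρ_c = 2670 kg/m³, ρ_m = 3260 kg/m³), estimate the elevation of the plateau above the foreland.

Excess crust Δ = 44.8 km − 37.6 km = 7.2 km, split between elevation h and root r with h + r = Δ.
Airy balance ρ_c h = (ρ_m − ρ_c) r gives r = h ρ_c/(ρ_m − ρ_c), so h (1 + ρ_c/(ρ_m − ρ_c)) = Δ, i.e. h = Δ (ρ_m − ρ_c)/ρ_m.
h = 7.2 km × 590/3260 = 1.3 km.

1.3 km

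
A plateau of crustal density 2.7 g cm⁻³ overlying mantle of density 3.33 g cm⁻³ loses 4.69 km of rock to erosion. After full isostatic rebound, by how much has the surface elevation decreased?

0.887 km

Rebound u = e ρ_c/ρ_m = 4.69 km × 2.7/3.33 = 3.803 km.
Net surface drop = e − u = 4.69 km − 3.803 km = e (ρ_m − ρ_c)/ρ_m = 0.887 km.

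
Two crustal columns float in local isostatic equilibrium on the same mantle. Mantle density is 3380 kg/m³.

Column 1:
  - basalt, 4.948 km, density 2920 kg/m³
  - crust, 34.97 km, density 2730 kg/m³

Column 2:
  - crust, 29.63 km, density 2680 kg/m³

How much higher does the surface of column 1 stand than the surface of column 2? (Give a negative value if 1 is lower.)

For any compensation level in the mantle, the mantle terms cancel and isostasy reduces to e = (Σt_1 − Σt_2) − (Σ(ρt)_1 − Σ(ρt)_2) / ρ_m.
Σt_1 = 39.918 km; Σt_2 = 29.63 km; Σ(ρt)_1 = 109916.26; Σ(ρt)_2 = 79408.4 (in km·kg/m³).
e = (39.918 − 29.63) − (109916.26 − 79408.4) / 3380 = 1.26 km.

1.26 km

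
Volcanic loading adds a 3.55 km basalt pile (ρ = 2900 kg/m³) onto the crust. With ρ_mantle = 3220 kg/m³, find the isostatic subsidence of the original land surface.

3.2 km

Subaerial loading: s = t ρ_load / ρ_m.
s = 3.55 km × 2900/3220 = 3.2 km.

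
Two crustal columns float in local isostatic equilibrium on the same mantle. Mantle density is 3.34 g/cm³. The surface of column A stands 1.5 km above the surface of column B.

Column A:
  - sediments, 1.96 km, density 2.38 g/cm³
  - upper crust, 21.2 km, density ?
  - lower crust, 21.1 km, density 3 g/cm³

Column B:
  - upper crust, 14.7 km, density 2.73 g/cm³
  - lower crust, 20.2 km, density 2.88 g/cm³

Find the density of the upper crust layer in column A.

2.67 g/cm³

Take the compensation level at the base of the deeper column (depth z_c below the surface of column A) and equate Σ ρ_i t_i down to z_c; mantle fills any gap and the z_c terms cancel.
Column A: 1.96×2.38 + 21.2×ρ + 21.1×3 + (z_c − 44.26)×3.34
Column B: 1.5×0 + 14.7×2.73 + 20.2×2.88 + (z_c − 1.5 − 34.9)×3.34
The z_c×3.34 term appears on both sides and cancels. Collect the known terms of each column as K = Σ(ρt)_known − 3.34 × (depth of known layers): K_A = 67.9648 − 3.34×44.26 = −79.8636; K_B = 98.307 − 3.34×(1.5 + 34.9) = −23.269.
Balance: K_A + 21.2×ρ = K_B, so ρ = (K_B − K_A)/21.2 = 56.5946/21.2 = 2.67 g/cm³.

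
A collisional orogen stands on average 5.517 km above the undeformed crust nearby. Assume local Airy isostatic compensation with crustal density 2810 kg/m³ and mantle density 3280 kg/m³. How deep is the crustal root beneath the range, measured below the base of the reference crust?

33 km

For local isostatic compensation: the weight of the topography is balanced by the buoyancy of the root, ρ_c h = (ρ_m − ρ_c) r.
r = h · ρ_c / (ρ_m − ρ_c) = 5.517 km × 2810 / (3280 − 2810) = 33 km.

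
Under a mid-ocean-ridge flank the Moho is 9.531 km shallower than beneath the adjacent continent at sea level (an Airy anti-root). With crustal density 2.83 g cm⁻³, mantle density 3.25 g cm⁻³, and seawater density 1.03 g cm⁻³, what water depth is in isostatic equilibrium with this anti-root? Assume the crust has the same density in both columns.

2.22 km

Replacing a thickness d of crust by seawater at the top must be balanced by replacing crust with mantle at the base: d (ρ_c − ρ_w) = a (ρ_m − ρ_c).
d = a (ρ_m − ρ_c)/(ρ_c − ρ_w) = 9.531 km × 0.42/1.8 = 2.22 km.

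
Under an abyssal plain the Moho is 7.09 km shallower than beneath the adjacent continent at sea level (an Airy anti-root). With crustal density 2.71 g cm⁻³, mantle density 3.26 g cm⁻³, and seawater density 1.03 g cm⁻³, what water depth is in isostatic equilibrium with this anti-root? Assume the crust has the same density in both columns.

2.32 km

Replacing a thickness d of crust by seawater at the top must be balanced by replacing crust with mantle at the base: d (ρ_c − ρ_w) = a (ρ_m − ρ_c).
d = a (ρ_m − ρ_c)/(ρ_c − ρ_w) = 7.09 km × 0.55/1.68 = 2.32 km.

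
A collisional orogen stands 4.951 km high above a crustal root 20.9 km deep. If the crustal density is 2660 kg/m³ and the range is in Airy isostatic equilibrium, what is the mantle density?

3290 kg/m³

Airy balance: ρ_c h = (ρ_m − ρ_c) r → ρ_m = ρ_c (1 + h/r).
ρ_m = 2660 × (1 + 4.951 km/20.9 km) = 3290 kg/m³.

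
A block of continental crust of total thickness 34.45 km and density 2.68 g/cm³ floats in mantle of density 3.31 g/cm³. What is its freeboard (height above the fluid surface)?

Floating equilibrium: submerged depth d = t ρ_obj/ρ_fluid = 34.45 km × 2.68/3.31 = 27.89 km.
Freeboard = t − d = 34.45 km − 27.89 km = 6.56 km.

6.56 km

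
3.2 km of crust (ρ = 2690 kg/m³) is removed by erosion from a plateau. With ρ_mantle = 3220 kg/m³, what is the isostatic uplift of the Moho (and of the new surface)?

2.67 km

Unloading: uplift u = e ρ_c/ρ_m = 3.2 km × 2690/3220 = 2.67 km.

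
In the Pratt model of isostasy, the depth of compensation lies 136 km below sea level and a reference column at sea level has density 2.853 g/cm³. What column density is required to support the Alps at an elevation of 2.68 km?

2.8 g/cm³

Pratt balance: ρ_ref D = ρ (D + h).
ρ = ρ_ref D/(D + h) = 2.853 × 136 km/(136 km + 2.68 km) = 2.8 g/cm³.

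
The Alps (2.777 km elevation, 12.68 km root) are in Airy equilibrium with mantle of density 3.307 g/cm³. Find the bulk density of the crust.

ρ_c h = (ρ_m − ρ_c) r → ρ_c (h + r) = ρ_m r → ρ_c = ρ_m r / (h + r).
ρ_c = 3.307 × 12.68 km / (2.777 km + 12.68 km) = 2.71 g/cm³.

2.71 g/cm³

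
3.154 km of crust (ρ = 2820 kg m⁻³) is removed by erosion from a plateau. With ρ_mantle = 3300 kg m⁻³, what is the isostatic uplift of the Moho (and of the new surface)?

Unloading: uplift u = e ρ_c/ρ_m = 3.154 km × 2820/3300 = 2.7 km.

2.7 km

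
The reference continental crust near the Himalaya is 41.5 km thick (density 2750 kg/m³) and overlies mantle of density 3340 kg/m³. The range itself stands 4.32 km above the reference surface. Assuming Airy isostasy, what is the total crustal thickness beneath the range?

Root depth r = h ρ_c / (ρ_m − ρ_c) = 4.32 km × 2750 / 590 = 20.14 km.
Total thickness = T + h + r = 41.5 km + 4.32 km + 20.14 km = 66 km.

66 km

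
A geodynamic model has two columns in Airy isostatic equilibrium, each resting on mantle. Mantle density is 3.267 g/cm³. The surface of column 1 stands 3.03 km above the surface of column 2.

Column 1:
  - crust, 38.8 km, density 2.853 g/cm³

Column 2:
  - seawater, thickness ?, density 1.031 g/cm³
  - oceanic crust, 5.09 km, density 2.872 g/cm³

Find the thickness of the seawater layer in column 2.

Take the compensation level at the base of the deeper column (depth z_c below the surface of column 1) and equate Σ ρ_i t_i down to z_c; mantle fills any gap and the z_c terms cancel.
Column 1: 38.8×2.853 + (z_c − 38.8)×3.267
Column 2: 3.03×0 + x×1.031 + 5.09×2.872 + (z_c − 3.03 − 5.09 − x)×3.267
The z_c×3.267 term appears on both sides and cancels. Collect the known terms of each column as K = Σ(ρt)_known − 3.267 × (depth of known layers): K_1 = 110.6964 − 3.267×38.8 = −16.0632; K_2 = 14.61848 − 3.267×(3.03 + 5.09) = −11.90956.
Balance: K_1 = K_2 − x×(3.267 − 1.031), so x = (K_2 − K_1)/(3.267 − 1.031) = 4.15364/2.236 = 1.86 km.

1.86 km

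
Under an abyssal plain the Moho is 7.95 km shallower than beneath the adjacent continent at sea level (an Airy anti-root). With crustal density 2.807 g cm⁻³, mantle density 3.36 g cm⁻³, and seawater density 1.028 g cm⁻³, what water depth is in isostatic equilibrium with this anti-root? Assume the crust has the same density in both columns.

Replacing a thickness d of crust by seawater at the top must be balanced by replacing crust with mantle at the base: d (ρ_c − ρ_w) = a (ρ_m − ρ_c).
d = a (ρ_m − ρ_c)/(ρ_c − ρ_w) = 7.95 km × 0.553/1.779 = 2.47 km.

2.47 km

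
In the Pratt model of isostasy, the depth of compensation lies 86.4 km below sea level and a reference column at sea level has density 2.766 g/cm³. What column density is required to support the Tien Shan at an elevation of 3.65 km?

Pratt balance: ρ_ref D = ρ (D + h).
ρ = ρ_ref D/(D + h) = 2.766 × 86.4 km/(86.4 km + 3.65 km) = 2.65 g/cm³.

2.65 g/cm³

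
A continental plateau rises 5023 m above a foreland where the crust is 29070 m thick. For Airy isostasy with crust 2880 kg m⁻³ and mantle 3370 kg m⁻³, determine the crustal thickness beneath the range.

Root depth r = h ρ_c / (ρ_m − ρ_c) = 5023 m × 2880 / 490 = 29520 m.
Total thickness = T + h + r = 29070 m + 5023 m + 29520 m = 63600 m.

63600 m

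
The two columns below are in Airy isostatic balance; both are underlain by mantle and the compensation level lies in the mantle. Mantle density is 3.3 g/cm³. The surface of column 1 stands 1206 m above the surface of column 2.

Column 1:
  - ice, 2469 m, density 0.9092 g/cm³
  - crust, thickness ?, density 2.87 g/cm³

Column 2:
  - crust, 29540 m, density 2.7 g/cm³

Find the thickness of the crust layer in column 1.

Take the compensation level at the base of the deeper column (depth z_c below the surface of column 1) and equate Σ ρ_i t_i down to z_c; mantle fills any gap and the z_c terms cancel.
Column 1: 2469×0.9092 + x×2.87 + (z_c − 2469 − x)×3.3
Column 2: 1206×0 + 29540×2.7 + (z_c − 1206 − 29540)×3.3
The z_c×3.3 term appears on both sides and cancels. Collect the known terms of each column as K = Σ(ρt)_known − 3.3 × (depth of known layers): K_1 = 2244.8148 − 3.3×2469 = −5902.8852; K_2 = 79758 − 3.3×(1206 + 29540) = −21703.8.
Balance: K_1 − x×(3.3 − 2.87) = K_2, so x = (K_1 − K_2)/(3.3 − 2.87) = 15800.9/0.43 = 36700 m.

36700 m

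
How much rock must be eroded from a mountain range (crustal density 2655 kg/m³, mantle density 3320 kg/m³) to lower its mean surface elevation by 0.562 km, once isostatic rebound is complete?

Net drop Δ = e − u = e − e ρ_c/ρ_m = e (ρ_m − ρ_c)/ρ_m.
e = Δ ρ_m/(ρ_m − ρ_c) = 0.562 km × 3320/665 = 2.81 km.

2.81 km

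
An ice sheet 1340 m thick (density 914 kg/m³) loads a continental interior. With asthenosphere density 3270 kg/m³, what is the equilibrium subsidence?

Balancing pressure at the compensation depth: the ice load ρ_ice t is balanced by mantle displaced below, ρ_m s.
s = t ρ_ice / ρ_m = 1340 m × 914/3270 = 375 m.

375 m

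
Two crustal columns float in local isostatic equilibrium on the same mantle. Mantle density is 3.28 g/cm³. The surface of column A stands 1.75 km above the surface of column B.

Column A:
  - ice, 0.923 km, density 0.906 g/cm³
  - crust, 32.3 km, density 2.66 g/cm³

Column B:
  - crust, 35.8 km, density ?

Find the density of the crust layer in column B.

2.82 g/cm³

Take the compensation level at the base of the deeper column (depth z_c below the surface of column A) and equate Σ ρ_i t_i down to z_c; mantle fills any gap and the z_c terms cancel.
Column A: 0.923×0.906 + 32.3×2.66 + (z_c − 33.223)×3.28
Column B: 1.75×0 + 35.8×ρ + (z_c − 1.75 − 35.8)×3.28
The z_c×3.28 term appears on both sides and cancels. Collect the known terms of each column as K = Σ(ρt)_known − 3.28 × (depth of known layers): K_A = 86.754238 − 3.28×33.223 = −22.217202; K_B = 0 − 3.28×(1.75 + 35.8) = −123.164.
Balance: K_A = K_B + 35.8×ρ, so ρ = (K_A − K_B)/35.8 = 100.947/35.8 = 2.82 g/cm³.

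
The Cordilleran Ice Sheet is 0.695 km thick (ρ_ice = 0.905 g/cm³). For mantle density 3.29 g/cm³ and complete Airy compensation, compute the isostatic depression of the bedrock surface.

0.191 km

Isostatic balance requires: the ice load ρ_ice t is balanced by mantle displaced below, ρ_m s.
s = t ρ_ice / ρ_m = 0.695 km × 0.905/3.29 = 0.191 km.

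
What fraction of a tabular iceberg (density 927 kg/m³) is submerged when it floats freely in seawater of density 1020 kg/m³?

Submerged fraction = ρ_obj/ρ_fluid = 927/1020 = 90.9%.

90.9%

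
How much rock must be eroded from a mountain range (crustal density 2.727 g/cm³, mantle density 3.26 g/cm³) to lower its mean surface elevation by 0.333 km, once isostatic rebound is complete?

Net drop Δ = e − u = e − e ρ_c/ρ_m = e (ρ_m − ρ_c)/ρ_m.
e = Δ ρ_m/(ρ_m − ρ_c) = 0.333 km × 3.26/0.533 = 2.04 km.

2.04 km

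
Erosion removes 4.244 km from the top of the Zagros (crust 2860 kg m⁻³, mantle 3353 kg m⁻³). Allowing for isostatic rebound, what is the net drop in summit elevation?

Rebound u = e ρ_c/ρ_m = 4.244 km × 2860/3353 = 3.62 km.
Net surface drop = e − u = 4.244 km − 3.62 km = e (ρ_m − ρ_c)/ρ_m = 0.624 km.

0.624 km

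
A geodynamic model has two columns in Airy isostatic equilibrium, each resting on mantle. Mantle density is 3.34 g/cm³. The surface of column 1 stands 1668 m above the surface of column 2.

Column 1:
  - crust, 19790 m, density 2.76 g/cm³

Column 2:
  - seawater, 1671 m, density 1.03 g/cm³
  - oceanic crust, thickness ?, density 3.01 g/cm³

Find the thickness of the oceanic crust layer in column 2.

6200 m

Take the compensation level at the base of the deeper column (depth z_c below the surface of column 1) and equate Σ ρ_i t_i down to z_c; mantle fills any gap and the z_c terms cancel.
Column 1: 19790×2.76 + (z_c − 19790)×3.34
Column 2: 1668×0 + 1671×1.03 + x×3.01 + (z_c − 1668 − 1671 − x)×3.34
The z_c×3.34 term appears on both sides and cancels. Collect the known terms of each column as K = Σ(ρt)_known − 3.34 × (depth of known layers): K_1 = 54620.4 − 3.34×19790 = −11478.2; K_2 = 1721.13 − 3.34×(1668 + 1671) = −9431.13.
Balance: K_1 = K_2 − x×(3.34 − 3.01), so x = (K_2 − K_1)/(3.34 − 3.01) = 2047.07/0.33 = 6200 m.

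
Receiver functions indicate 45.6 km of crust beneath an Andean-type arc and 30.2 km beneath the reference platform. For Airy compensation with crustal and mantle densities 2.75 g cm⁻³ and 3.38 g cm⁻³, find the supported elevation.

Excess crust Δ = 45.6 km − 30.2 km = 15.4 km, split between elevation h and root r with h + r = Δ.
Airy balance ρ_c h = (ρ_m − ρ_c) r gives r = h ρ_c/(ρ_m − ρ_c), so h (1 + ρ_c/(ρ_m − ρ_c)) = Δ, i.e. h = Δ (ρ_m − ρ_c)/ρ_m.
h = 15.4 km × 0.63/3.38 = 2.87 km.

2.87 km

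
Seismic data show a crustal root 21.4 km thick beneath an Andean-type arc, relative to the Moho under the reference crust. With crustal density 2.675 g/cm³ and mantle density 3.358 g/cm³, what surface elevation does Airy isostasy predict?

5.46 km

Equating mass per unit area of the two columns: ρ_c h = (ρ_m − ρ_c) r.
h = r (ρ_m − ρ_c) / ρ_c = 21.4 km × (3.358 − 2.675) / 2.675 = 5.46 km.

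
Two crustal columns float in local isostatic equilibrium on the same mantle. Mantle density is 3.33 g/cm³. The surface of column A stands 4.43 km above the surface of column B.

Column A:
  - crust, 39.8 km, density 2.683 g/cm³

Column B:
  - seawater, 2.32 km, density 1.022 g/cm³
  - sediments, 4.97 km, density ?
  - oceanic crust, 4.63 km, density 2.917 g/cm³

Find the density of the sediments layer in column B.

2.58 g/cm³

Take the compensation level at the base of the deeper column (depth z_c below the surface of column A) and equate Σ ρ_i t_i down to z_c; mantle fills any gap and the z_c terms cancel.
Column A: 39.8×2.683 + (z_c − 39.8)×3.33
Column B: 4.43×0 + 2.32×1.022 + 4.97×ρ + 4.63×2.917 + (z_c − 4.43 − 11.92)×3.33
The z_c×3.33 term appears on both sides and cancels. Collect the known terms of each column as K = Σ(ρt)_known − 3.33 × (depth of known layers): K_A = 106.7834 − 3.33×39.8 = −25.7506; K_B = 15.87675 − 3.33×(4.43 + 11.92) = −38.56875.
Balance: K_A = K_B + 4.97×ρ, so ρ = (K_A − K_B)/4.97 = 12.8181/4.97 = 2.58 g/cm³.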